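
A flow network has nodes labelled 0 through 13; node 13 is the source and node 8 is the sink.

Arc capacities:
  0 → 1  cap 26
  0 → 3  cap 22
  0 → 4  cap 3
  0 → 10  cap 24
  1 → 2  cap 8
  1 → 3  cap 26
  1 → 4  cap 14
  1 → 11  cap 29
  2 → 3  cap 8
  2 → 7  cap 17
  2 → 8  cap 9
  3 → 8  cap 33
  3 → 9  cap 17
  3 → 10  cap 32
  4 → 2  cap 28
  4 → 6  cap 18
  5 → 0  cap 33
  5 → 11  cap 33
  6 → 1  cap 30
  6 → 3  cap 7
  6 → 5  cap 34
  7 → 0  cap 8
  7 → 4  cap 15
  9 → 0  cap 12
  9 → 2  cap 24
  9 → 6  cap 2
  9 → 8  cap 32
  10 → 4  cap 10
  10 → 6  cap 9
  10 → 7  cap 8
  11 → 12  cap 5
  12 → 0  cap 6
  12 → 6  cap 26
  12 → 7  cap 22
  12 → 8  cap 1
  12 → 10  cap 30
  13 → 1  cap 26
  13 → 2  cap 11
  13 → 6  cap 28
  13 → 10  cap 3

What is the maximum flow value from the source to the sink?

augment #1: 13→2→8 bottleneck 9, total now 9
augment #2: 13→1→3→8 bottleneck 26, total now 35
augment #3: 13→2→3→8 bottleneck 2, total now 37
augment #4: 13→6→3→8 bottleneck 5, total now 42
augment #5: 13→6→3→9→8 bottleneck 2, total now 44
augment #6: 13→6→1→11→12→8 bottleneck 1, total now 45
augment #7: 13→6→1→2→3→9→8 bottleneck 6, total now 51
augment #8: 13→6→5→0→3→9→8 bottleneck 9, total now 60

Maximum flow value: 60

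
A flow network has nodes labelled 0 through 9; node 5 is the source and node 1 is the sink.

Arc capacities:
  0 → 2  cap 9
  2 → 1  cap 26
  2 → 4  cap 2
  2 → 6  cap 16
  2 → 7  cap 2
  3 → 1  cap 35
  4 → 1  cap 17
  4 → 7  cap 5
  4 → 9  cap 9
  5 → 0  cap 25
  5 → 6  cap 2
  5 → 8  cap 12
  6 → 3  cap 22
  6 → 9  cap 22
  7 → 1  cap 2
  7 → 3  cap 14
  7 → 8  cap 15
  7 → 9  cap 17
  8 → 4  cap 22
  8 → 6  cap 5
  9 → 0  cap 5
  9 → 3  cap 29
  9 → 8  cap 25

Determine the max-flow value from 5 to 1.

Maximum flow value: 23

augment #1: 5→0→2→1 bottleneck 9, total now 9
augment #2: 5→6→3→1 bottleneck 2, total now 11
augment #3: 5→8→4→1 bottleneck 12, total now 23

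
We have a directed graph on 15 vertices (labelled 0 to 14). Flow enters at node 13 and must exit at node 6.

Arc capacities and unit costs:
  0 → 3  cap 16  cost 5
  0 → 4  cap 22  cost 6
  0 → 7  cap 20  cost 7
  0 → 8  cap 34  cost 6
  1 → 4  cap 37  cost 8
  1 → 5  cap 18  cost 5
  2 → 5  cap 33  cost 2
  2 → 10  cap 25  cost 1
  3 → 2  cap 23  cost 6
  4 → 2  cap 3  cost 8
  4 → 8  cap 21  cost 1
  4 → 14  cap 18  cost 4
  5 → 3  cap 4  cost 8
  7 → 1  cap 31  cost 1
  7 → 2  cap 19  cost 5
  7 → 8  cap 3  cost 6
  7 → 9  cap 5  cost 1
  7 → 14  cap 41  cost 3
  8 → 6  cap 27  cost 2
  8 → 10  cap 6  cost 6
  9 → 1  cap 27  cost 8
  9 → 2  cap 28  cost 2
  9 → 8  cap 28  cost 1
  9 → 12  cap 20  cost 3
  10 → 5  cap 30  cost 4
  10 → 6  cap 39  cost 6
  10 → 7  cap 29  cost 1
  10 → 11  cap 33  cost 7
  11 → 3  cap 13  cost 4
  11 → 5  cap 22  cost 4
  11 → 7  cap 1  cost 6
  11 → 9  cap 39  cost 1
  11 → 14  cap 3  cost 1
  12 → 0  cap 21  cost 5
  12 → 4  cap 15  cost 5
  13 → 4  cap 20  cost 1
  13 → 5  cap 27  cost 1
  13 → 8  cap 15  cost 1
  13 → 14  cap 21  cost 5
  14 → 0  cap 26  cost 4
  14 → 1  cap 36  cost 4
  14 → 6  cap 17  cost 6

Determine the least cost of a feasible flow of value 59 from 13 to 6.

Minimum cost for 59 units: 562

shortest-cost path #1: 13→8→6 push 15 @ unit cost 3 (adds 45)
shortest-cost path #2: 13→4→8→6 push 12 @ unit cost 4 (adds 48)
shortest-cost path #3: 13→14→6 push 17 @ unit cost 11 (adds 187)
shortest-cost path #4: 13→4→8→10→6 push 6 @ unit cost 14 (adds 84)
shortest-cost path #5: 13→4→2→10→6 push 2 @ unit cost 16 (adds 32)
shortest-cost path #6: 13→5→3→2→10→6 push 4 @ unit cost 22 (adds 88)
shortest-cost path #7: 13→14→0→7→9→2→10→6 push 3 @ unit cost 26 (adds 78)
total cost = 562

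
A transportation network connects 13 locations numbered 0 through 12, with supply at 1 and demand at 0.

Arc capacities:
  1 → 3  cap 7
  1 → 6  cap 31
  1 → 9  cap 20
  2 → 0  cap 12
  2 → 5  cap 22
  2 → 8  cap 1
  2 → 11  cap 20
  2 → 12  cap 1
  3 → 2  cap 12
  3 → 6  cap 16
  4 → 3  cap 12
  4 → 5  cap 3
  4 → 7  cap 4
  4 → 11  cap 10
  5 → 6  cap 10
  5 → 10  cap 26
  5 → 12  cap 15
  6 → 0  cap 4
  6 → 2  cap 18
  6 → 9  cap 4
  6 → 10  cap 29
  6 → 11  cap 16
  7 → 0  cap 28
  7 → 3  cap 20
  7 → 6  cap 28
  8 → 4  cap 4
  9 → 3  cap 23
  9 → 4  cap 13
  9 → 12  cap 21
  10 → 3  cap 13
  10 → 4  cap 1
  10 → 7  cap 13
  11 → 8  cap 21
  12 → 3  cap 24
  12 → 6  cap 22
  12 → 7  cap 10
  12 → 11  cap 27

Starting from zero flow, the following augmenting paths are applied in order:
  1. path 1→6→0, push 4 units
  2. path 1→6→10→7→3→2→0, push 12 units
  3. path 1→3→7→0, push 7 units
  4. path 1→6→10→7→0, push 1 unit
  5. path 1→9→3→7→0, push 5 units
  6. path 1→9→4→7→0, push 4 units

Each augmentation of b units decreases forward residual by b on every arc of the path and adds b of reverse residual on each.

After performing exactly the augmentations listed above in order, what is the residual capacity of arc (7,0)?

Residual capacity of (7,0): 11

after path 1 (1→6→0, push 4): res(7,0)=28
after path 2 (1→6→10→7→3→2→0, push 12): res(7,0)=28
after path 3 (1→3→7→0, push 7): res(7,0)=21
after path 4 (1→6→10→7→0, push 1): res(7,0)=20
after path 5 (1→9→3→7→0, push 5): res(7,0)=15
after path 6 (1→9→4→7→0, push 4): res(7,0)=11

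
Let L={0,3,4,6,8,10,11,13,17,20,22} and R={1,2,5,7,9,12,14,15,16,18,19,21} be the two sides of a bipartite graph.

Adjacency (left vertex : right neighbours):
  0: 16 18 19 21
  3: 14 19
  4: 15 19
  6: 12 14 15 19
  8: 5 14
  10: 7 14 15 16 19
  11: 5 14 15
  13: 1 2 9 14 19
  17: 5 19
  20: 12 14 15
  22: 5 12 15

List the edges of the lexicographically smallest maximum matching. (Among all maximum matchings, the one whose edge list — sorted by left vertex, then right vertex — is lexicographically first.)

|M| = 8 (so the lex-smallest maximum matching has 8 edges)
process left vertices in ascending order; for each, take the smallest-labelled available neighbour that still permits 8 edges overall, or leave it unmatched if none does
lex-smallest matching: {0-16, 3-14, 4-15, 6-12, 8-5, 10-7, 13-1, 17-19}

Lex-smallest maximum matching: {(0,16), (3,14), (4,15), (6,12), (8,5), (10,7), (13,1), (17,19)}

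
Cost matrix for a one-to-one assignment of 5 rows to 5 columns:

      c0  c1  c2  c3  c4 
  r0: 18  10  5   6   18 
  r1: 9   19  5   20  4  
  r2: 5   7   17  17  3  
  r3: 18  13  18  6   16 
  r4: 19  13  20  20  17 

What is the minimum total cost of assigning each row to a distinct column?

Minimum assignment cost: 33

optimal assignment: row0→col2 (cost 5), row1→col4 (cost 4), row2→col0 (cost 5), row3→col3 (cost 6), row4→col1 (cost 13)
total = 5 + 4 + 5 + 6 + 13 = 33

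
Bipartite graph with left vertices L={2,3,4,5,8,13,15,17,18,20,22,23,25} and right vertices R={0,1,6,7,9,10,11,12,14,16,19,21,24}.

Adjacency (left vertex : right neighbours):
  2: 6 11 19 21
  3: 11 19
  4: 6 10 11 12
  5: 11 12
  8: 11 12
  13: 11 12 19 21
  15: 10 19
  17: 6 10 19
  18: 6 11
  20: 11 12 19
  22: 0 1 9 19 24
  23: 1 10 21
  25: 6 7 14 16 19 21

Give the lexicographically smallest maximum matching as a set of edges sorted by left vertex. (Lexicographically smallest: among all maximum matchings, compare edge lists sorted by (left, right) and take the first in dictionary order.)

|M| = 9 (so the lex-smallest maximum matching has 9 edges)
process left vertices in ascending order; for each, take the smallest-labelled available neighbour that still permits 9 edges overall, or leave it unmatched if none does
lex-smallest matching: {2-6, 3-11, 4-10, 5-12, 13-21, 15-19, 22-0, 23-1, 25-7}

Lex-smallest maximum matching: {(2,6), (3,11), (4,10), (5,12), (13,21), (15,19), (22,0), (23,1), (25,7)}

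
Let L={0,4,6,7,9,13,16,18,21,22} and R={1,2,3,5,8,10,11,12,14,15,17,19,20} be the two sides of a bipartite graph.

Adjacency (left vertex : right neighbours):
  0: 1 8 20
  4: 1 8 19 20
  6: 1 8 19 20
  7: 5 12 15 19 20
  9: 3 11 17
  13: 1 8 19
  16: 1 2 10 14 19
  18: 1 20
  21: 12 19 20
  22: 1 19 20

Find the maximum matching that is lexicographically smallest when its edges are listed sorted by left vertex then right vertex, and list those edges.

Lex-smallest maximum matching: {(0,1), (4,8), (6,19), (7,5), (9,3), (16,2), (18,20), (21,12)}

|M| = 8 (so the lex-smallest maximum matching has 8 edges)
process left vertices in ascending order; for each, take the smallest-labelled available neighbour that still permits 8 edges overall, or leave it unmatched if none does
lex-smallest matching: {0-1, 4-8, 6-19, 7-5, 9-3, 16-2, 18-20, 21-12}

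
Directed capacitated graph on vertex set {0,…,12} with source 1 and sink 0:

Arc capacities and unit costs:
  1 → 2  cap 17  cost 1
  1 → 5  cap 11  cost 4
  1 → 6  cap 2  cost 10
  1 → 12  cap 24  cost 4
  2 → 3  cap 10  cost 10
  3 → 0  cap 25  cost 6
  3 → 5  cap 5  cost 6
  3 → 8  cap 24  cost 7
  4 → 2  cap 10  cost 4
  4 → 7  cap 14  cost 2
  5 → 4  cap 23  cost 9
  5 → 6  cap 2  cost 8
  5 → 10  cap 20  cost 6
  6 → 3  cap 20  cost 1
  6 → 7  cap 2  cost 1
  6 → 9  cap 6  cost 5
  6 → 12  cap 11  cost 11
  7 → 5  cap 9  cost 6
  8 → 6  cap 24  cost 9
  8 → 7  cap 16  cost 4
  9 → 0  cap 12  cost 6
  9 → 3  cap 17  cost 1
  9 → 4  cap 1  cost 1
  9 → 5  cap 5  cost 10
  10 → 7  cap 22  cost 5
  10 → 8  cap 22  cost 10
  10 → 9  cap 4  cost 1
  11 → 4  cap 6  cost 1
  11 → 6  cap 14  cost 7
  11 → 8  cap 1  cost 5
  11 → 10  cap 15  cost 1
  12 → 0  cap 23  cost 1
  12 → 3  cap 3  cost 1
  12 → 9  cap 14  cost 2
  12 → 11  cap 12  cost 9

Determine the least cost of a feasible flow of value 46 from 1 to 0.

shortest-cost path #1: 1→12→0 push 23 @ unit cost 5 (adds 115)
shortest-cost path #2: 1→12→3→0 push 1 @ unit cost 11 (adds 11)
shortest-cost path #3: 1→2→3→0 push 10 @ unit cost 17 (adds 170)
shortest-cost path #4: 1→6→3→0 push 2 @ unit cost 17 (adds 34)
shortest-cost path #5: 1→5→10→9→0 push 4 @ unit cost 17 (adds 68)
shortest-cost path #6: 1→5→6→3→0 push 2 @ unit cost 19 (adds 38)
shortest-cost path #7: 1→5→10→8→6→3→0 push 4 @ unit cost 36 (adds 144)
total cost = 580

Minimum cost for 46 units: 580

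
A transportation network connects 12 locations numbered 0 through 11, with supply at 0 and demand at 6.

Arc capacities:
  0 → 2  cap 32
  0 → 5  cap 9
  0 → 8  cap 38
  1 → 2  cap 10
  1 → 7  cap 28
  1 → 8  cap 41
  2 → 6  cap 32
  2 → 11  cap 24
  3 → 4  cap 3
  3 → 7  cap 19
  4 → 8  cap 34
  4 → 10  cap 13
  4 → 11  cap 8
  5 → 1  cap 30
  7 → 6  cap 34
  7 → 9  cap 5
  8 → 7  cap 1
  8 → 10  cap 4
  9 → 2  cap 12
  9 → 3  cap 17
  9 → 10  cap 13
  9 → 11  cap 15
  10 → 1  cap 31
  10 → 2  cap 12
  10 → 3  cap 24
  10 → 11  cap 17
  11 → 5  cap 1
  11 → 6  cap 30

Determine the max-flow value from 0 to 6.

Maximum flow value: 46

augment #1: 0→2→6 bottleneck 32, total now 32
augment #2: 0→8→7→6 bottleneck 1, total now 33
augment #3: 0→5→1→7→6 bottleneck 9, total now 42
augment #4: 0→8→10→11→6 bottleneck 4, total now 46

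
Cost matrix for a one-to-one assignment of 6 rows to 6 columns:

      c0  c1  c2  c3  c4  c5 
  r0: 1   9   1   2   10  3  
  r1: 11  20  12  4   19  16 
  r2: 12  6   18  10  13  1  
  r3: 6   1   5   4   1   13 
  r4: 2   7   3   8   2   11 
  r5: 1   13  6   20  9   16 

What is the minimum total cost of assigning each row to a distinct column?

optimal assignment: row0→col2 (cost 1), row1→col3 (cost 4), row2→col5 (cost 1), row3→col1 (cost 1), row4→col4 (cost 2), row5→col0 (cost 1)
total = 1 + 4 + 1 + 1 + 2 + 1 = 10

Minimum assignment cost: 10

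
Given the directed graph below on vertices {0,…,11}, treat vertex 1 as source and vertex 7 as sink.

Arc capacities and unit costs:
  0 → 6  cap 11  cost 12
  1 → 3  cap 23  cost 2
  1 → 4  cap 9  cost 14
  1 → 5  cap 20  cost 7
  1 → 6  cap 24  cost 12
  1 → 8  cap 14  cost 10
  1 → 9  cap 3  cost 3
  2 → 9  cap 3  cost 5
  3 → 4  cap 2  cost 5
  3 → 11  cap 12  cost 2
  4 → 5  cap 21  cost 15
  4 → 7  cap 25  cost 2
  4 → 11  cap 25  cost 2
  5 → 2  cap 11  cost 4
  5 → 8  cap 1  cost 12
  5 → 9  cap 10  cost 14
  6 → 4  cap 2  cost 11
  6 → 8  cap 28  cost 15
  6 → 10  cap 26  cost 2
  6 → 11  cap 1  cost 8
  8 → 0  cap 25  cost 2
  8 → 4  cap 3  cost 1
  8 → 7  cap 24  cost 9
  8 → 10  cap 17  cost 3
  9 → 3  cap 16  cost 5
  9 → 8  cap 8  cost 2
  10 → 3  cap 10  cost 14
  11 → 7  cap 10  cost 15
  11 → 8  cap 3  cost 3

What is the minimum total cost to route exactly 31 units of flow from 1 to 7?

Minimum cost for 31 units: 500

shortest-cost path #1: 1→9→8→4→7 push 3 @ unit cost 8 (adds 24)
shortest-cost path #2: 1→3→4→7 push 2 @ unit cost 9 (adds 18)
shortest-cost path #3: 1→4→7 push 9 @ unit cost 16 (adds 144)
shortest-cost path #4: 1→3→11→8→7 push 3 @ unit cost 16 (adds 48)
shortest-cost path #5: 1→8→7 push 14 @ unit cost 19 (adds 266)
total cost = 500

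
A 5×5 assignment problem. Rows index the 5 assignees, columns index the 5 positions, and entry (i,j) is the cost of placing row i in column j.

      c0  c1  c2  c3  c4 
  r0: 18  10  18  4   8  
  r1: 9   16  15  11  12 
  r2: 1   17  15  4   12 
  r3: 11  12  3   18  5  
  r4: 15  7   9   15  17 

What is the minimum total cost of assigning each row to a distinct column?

optimal assignment: row0→col3 (cost 4), row1→col4 (cost 12), row2→col0 (cost 1), row3→col2 (cost 3), row4→col1 (cost 7)
total = 4 + 12 + 1 + 3 + 7 = 27

Minimum assignment cost: 27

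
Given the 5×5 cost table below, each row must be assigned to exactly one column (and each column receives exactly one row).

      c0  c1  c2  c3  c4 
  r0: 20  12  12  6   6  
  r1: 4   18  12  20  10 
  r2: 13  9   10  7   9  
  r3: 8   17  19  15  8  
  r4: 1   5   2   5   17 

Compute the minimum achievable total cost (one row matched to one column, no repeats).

Minimum assignment cost: 29

optimal assignment: row0→col3 (cost 6), row1→col0 (cost 4), row2→col1 (cost 9), row3→col4 (cost 8), row4→col2 (cost 2)
total = 6 + 4 + 9 + 8 + 2 = 29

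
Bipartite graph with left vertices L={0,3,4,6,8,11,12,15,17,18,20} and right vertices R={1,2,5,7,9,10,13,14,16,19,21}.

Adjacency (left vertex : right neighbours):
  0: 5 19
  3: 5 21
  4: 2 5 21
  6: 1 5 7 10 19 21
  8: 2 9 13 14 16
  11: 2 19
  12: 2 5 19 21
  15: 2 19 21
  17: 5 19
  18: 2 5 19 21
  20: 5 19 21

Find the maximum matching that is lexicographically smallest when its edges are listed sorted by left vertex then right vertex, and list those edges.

Lex-smallest maximum matching: {(0,5), (3,21), (4,2), (6,1), (8,9), (11,19)}

|M| = 6 (so the lex-smallest maximum matching has 6 edges)
process left vertices in ascending order; for each, take the smallest-labelled available neighbour that still permits 6 edges overall, or leave it unmatched if none does
lex-smallest matching: {0-5, 3-21, 4-2, 6-1, 8-9, 11-19}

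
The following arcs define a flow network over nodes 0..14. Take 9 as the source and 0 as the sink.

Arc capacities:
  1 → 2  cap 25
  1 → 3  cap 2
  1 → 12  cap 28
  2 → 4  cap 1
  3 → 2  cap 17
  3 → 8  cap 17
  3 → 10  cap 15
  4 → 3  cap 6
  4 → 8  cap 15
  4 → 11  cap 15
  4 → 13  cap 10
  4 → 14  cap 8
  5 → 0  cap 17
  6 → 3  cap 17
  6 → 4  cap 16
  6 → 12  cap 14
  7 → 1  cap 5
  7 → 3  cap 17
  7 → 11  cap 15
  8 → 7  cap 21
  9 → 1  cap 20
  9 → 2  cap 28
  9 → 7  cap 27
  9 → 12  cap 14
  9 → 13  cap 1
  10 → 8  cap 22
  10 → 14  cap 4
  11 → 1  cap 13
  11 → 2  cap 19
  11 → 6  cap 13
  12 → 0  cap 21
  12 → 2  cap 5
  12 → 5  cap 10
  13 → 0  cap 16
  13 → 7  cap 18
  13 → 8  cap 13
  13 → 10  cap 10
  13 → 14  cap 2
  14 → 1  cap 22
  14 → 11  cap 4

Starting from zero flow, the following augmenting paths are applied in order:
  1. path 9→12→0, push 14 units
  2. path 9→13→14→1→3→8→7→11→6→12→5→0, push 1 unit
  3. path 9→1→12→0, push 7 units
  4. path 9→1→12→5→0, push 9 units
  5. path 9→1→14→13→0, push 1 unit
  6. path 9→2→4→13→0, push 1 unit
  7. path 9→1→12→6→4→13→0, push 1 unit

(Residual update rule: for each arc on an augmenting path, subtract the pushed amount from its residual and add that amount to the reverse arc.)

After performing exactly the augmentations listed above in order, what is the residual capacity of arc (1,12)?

Residual capacity of (1,12): 11

after path 1 (9→12→0, push 14): res(1,12)=28
after path 2 (9→13→14→1→3→8→7→11→6→12→5→0, push 1): res(1,12)=28
after path 3 (9→1→12→0, push 7): res(1,12)=21
after path 4 (9→1→12→5→0, push 9): res(1,12)=12
after path 5 (9→1→14→13→0, push 1): res(1,12)=12
after path 6 (9→2→4→13→0, push 1): res(1,12)=12
after path 7 (9→1→12→6→4→13→0, push 1): res(1,12)=11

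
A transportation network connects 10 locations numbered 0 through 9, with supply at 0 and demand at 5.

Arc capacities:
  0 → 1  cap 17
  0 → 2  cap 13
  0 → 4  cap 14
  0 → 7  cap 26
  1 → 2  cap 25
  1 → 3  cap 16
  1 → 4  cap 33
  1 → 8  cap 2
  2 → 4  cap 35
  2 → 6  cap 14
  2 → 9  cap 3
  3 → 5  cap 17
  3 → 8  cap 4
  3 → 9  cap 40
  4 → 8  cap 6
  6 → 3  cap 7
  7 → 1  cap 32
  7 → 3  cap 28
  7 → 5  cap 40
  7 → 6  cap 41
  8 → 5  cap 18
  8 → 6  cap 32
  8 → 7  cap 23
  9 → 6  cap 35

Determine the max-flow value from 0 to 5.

augment #1: 0→7→5 bottleneck 26, total now 26
augment #2: 0→1→3→5 bottleneck 16, total now 42
augment #3: 0→1→8→5 bottleneck 1, total now 43
augment #4: 0→4→8→5 bottleneck 6, total now 49
augment #5: 0→2→6→3→5 bottleneck 1, total now 50
augment #6: 0→2→6→3→8→5 bottleneck 4, total now 54
augment #7: 0→2→6→3→1→8→5 bottleneck 1, total now 55

Maximum flow value: 55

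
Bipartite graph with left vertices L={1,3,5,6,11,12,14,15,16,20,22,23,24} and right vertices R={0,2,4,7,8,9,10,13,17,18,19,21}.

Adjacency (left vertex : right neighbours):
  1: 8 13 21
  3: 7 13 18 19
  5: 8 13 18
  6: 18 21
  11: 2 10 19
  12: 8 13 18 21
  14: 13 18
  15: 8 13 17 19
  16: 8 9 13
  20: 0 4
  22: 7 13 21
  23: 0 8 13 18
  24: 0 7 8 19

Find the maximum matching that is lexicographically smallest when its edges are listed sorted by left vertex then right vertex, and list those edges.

|M| = 11 (so the lex-smallest maximum matching has 11 edges)
process left vertices in ascending order; for each, take the smallest-labelled available neighbour that still permits 11 edges overall, or leave it unmatched if none does
lex-smallest matching: {1-8, 3-7, 5-13, 6-18, 11-2, 12-21, 15-17, 16-9, 20-4, 23-0, 24-19}

Lex-smallest maximum matching: {(1,8), (3,7), (5,13), (6,18), (11,2), (12,21), (15,17), (16,9), (20,4), (23,0), (24,19)}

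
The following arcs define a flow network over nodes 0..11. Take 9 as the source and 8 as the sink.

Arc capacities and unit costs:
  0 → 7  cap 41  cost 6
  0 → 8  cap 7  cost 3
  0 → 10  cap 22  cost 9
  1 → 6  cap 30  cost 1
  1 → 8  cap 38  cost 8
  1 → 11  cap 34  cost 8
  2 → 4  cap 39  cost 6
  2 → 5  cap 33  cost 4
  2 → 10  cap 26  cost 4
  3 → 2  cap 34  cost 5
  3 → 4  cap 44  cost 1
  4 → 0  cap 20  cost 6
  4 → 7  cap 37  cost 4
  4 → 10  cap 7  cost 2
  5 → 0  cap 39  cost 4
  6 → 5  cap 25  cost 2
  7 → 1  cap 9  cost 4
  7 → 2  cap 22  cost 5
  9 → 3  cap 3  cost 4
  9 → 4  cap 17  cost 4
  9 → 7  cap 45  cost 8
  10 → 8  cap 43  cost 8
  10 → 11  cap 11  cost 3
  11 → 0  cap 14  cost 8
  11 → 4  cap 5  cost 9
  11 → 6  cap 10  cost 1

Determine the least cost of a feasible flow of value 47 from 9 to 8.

shortest-cost path #1: 9→4→0→8 push 7 @ unit cost 13 (adds 91)
shortest-cost path #2: 9→4→10→8 push 7 @ unit cost 14 (adds 98)
shortest-cost path #3: 9→7→1→8 push 9 @ unit cost 20 (adds 180)
shortest-cost path #4: 9→3→2→10→8 push 3 @ unit cost 21 (adds 63)
shortest-cost path #5: 9→7→2→10→8 push 21 @ unit cost 25 (adds 525)
total cost = 957

Minimum cost for 47 units: 957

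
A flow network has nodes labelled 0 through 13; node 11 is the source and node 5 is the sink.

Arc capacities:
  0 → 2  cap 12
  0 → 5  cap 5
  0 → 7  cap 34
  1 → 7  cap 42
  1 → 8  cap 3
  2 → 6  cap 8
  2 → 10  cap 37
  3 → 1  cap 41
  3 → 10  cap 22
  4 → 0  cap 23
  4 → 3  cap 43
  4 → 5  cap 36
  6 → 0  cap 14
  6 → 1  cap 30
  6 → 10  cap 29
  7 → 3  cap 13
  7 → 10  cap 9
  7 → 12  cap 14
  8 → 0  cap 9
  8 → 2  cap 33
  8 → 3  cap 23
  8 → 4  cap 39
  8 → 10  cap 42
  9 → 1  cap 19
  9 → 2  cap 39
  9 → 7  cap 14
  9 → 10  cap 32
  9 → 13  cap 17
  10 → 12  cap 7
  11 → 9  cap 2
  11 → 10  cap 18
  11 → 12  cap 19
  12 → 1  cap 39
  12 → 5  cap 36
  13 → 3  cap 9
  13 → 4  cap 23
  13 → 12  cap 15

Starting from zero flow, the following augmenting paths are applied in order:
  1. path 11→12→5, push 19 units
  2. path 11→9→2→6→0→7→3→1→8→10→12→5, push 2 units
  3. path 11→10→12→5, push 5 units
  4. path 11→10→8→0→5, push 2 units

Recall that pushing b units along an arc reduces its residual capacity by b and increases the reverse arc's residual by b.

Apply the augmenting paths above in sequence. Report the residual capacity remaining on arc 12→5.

Residual capacity of (12,5): 10

after path 1 (11→12→5, push 19): res(12,5)=17
after path 2 (11→9→2→6→0→7→3→1→8→10→12→5, push 2): res(12,5)=15
after path 3 (11→10→12→5, push 5): res(12,5)=10
after path 4 (11→10→8→0→5, push 2): res(12,5)=10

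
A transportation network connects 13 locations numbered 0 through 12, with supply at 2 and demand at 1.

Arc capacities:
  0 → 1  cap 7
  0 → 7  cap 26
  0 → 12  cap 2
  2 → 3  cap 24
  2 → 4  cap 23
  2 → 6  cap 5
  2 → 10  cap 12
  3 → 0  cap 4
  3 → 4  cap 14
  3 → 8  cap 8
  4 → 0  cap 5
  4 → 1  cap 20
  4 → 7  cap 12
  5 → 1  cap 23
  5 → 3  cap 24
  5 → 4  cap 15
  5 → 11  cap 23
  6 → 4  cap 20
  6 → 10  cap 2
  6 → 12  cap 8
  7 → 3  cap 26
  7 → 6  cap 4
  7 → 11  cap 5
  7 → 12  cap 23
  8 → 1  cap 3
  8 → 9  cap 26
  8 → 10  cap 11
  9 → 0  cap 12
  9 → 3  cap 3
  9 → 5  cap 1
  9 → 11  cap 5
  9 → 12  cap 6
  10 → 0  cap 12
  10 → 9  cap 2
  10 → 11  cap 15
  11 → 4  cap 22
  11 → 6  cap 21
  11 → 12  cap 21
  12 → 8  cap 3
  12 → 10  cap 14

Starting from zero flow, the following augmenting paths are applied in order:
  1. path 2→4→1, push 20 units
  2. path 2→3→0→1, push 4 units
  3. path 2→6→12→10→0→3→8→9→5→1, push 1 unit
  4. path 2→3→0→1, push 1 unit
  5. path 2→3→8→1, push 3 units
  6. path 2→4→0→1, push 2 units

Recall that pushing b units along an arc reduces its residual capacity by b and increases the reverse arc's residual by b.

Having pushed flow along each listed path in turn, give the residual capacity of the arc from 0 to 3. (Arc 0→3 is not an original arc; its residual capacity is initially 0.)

after path 1 (2→4→1, push 20): res(0,3)=0
after path 2 (2→3→0→1, push 4): res(0,3)=4
after path 3 (2→6→12→10→0→3→8→9→5→1, push 1): res(0,3)=3
after path 4 (2→3→0→1, push 1): res(0,3)=4
after path 5 (2→3→8→1, push 3): res(0,3)=4
after path 6 (2→4→0→1, push 2): res(0,3)=4

Residual capacity of (0,3): 4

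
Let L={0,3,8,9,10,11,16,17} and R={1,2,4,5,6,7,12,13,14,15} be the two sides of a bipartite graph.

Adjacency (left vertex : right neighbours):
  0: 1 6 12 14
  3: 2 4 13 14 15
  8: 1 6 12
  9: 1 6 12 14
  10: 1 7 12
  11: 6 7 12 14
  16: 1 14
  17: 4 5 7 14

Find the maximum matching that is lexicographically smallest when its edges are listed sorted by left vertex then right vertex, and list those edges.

|M| = 7 (so the lex-smallest maximum matching has 7 edges)
process left vertices in ascending order; for each, take the smallest-labelled available neighbour that still permits 7 edges overall, or leave it unmatched if none does
lex-smallest matching: {0-1, 3-2, 8-6, 9-12, 10-7, 11-14, 17-4}

Lex-smallest maximum matching: {(0,1), (3,2), (8,6), (9,12), (10,7), (11,14), (17,4)}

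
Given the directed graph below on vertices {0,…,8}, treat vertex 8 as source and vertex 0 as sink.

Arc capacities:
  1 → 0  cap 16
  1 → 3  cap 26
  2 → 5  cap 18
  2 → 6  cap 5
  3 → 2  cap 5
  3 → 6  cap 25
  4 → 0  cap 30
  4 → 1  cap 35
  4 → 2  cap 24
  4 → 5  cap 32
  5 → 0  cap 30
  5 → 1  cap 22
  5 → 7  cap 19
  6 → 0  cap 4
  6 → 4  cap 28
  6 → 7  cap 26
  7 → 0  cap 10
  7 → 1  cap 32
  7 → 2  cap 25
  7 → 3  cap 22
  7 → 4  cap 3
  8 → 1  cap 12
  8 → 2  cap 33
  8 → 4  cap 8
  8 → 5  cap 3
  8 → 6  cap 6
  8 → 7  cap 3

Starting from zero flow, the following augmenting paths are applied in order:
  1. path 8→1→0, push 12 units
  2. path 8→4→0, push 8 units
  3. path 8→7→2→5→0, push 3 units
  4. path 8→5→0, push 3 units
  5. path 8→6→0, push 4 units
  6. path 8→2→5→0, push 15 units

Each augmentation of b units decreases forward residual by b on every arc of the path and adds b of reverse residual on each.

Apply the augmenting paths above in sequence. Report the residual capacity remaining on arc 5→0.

after path 1 (8→1→0, push 12): res(5,0)=30
after path 2 (8→4→0, push 8): res(5,0)=30
after path 3 (8→7→2→5→0, push 3): res(5,0)=27
after path 4 (8→5→0, push 3): res(5,0)=24
after path 5 (8→6→0, push 4): res(5,0)=24
after path 6 (8→2→5→0, push 15): res(5,0)=9

Residual capacity of (5,0): 9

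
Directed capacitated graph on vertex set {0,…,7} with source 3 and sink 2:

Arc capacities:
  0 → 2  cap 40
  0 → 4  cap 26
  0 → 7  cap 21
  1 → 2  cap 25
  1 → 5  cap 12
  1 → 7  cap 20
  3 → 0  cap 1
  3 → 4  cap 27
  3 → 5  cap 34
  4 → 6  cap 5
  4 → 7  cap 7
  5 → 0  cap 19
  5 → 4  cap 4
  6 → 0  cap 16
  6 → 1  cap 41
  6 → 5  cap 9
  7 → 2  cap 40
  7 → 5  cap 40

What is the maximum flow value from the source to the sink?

augment #1: 3→0→2 bottleneck 1, total now 1
augment #2: 3→4→7→2 bottleneck 7, total now 8
augment #3: 3→5→0→2 bottleneck 19, total now 27
augment #4: 3→4→6→0→2 bottleneck 5, total now 32

Maximum flow value: 32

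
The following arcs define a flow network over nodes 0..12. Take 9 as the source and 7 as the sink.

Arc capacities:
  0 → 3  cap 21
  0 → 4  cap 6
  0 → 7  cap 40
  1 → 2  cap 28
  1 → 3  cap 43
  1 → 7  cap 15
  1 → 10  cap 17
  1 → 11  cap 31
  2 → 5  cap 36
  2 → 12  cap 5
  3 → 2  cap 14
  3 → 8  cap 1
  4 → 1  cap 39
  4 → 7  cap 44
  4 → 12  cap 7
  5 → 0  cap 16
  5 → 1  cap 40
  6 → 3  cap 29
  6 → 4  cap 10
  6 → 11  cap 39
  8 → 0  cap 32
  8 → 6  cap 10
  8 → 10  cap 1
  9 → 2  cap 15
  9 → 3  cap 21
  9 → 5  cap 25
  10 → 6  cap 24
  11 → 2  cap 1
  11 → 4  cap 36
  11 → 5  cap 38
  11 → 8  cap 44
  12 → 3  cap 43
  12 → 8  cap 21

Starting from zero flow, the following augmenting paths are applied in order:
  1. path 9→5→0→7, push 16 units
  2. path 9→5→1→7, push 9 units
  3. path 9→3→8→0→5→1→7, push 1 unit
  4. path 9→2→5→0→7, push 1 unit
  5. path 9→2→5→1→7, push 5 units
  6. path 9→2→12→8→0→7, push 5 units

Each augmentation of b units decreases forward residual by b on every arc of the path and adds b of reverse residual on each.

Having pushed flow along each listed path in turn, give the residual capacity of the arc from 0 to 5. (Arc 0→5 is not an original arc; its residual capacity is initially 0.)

Residual capacity of (0,5): 16

after path 1 (9→5→0→7, push 16): res(0,5)=16
after path 2 (9→5→1→7, push 9): res(0,5)=16
after path 3 (9→3→8→0→5→1→7, push 1): res(0,5)=15
after path 4 (9→2→5→0→7, push 1): res(0,5)=16
after path 5 (9→2→5→1→7, push 5): res(0,5)=16
after path 6 (9→2→12→8→0→7, push 5): res(0,5)=16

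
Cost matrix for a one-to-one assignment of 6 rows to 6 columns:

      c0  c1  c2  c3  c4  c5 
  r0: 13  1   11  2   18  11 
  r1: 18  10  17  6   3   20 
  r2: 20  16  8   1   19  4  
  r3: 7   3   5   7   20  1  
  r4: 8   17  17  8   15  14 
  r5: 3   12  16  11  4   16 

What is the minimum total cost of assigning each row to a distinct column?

Minimum assignment cost: 24

one of 2 optimal assignments: row0→col1 (cost 1), row1→col4 (cost 3), row2→col2 (cost 8), row3→col5 (cost 1), row4→col3 (cost 8), row5→col0 (cost 3)
total = 1 + 3 + 8 + 1 + 8 + 3 = 24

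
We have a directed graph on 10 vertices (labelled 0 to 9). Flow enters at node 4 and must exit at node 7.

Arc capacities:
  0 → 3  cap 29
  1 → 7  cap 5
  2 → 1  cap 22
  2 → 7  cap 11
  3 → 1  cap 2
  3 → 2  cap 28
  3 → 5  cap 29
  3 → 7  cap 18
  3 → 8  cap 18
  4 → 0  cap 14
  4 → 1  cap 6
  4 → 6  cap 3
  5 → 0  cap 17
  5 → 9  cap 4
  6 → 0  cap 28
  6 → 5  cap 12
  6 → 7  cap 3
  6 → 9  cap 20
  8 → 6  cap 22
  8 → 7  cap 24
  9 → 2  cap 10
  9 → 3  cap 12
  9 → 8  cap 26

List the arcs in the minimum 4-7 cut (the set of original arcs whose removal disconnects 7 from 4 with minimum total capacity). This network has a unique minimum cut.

Min-cut arcs: {(1,7), (4,0), (4,6)} (total capacity 22)

augment #1: 4→1→7 push 5
augment #2: 4→6→7 push 3
augment #3: 4→0→3→7 push 14
max flow = 22; residual-reachable set from 4 gives S-side
cut edges (S→T): {(1,7), (4,0), (4,6)} total cap 22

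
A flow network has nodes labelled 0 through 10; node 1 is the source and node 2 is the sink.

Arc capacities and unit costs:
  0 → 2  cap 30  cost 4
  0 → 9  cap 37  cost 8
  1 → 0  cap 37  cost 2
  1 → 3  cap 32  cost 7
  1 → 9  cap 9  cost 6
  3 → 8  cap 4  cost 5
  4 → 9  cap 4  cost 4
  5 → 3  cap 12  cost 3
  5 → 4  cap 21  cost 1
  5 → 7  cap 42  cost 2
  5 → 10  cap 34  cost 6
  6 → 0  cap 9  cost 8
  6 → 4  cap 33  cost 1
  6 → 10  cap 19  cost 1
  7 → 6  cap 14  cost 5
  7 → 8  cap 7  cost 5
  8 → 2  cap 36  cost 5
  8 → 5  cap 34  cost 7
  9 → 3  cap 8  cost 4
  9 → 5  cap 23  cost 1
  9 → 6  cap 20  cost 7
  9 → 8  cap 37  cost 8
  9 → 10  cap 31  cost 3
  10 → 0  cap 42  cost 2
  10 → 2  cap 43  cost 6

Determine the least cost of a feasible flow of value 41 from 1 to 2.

Minimum cost for 41 units: 349

shortest-cost path #1: 1→0→2 push 30 @ unit cost 6 (adds 180)
shortest-cost path #2: 1→9→10→2 push 9 @ unit cost 15 (adds 135)
shortest-cost path #3: 1→3→8→2 push 2 @ unit cost 17 (adds 34)
total cost = 349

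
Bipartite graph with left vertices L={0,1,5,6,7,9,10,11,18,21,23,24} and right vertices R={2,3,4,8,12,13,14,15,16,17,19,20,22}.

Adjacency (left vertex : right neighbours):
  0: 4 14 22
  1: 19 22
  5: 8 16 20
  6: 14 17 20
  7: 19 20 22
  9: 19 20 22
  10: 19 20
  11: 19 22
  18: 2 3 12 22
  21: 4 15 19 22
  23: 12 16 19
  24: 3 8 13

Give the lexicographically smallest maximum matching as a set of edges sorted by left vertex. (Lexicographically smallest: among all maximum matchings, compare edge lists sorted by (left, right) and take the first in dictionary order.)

|M| = 10 (so the lex-smallest maximum matching has 10 edges)
process left vertices in ascending order; for each, take the smallest-labelled available neighbour that still permits 10 edges overall, or leave it unmatched if none does
lex-smallest matching: {0-4, 1-19, 5-8, 6-14, 7-20, 9-22, 18-2, 21-15, 23-12, 24-3}

Lex-smallest maximum matching: {(0,4), (1,19), (5,8), (6,14), (7,20), (9,22), (18,2), (21,15), (23,12), (24,3)}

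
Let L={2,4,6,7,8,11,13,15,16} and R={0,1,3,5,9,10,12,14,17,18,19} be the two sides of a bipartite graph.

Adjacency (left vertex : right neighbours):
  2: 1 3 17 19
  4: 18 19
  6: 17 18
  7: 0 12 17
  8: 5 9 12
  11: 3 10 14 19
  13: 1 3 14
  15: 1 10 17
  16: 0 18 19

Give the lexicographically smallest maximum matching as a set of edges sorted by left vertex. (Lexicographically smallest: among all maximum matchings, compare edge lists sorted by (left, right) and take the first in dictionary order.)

|M| = 9 (so the lex-smallest maximum matching has 9 edges)
process left vertices in ascending order; for each, take the smallest-labelled available neighbour that still permits 9 edges overall, or leave it unmatched if none does
lex-smallest matching: {2-1, 4-18, 6-17, 7-0, 8-5, 11-3, 13-14, 15-10, 16-19}

Lex-smallest maximum matching: {(2,1), (4,18), (6,17), (7,0), (8,5), (11,3), (13,14), (15,10), (16,19)}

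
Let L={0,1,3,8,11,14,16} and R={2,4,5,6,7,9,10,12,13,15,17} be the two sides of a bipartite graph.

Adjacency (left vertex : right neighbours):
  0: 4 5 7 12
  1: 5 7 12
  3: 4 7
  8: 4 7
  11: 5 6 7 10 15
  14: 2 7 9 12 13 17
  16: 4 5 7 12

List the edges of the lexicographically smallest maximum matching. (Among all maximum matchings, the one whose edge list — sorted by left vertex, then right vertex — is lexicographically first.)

|M| = 6 (so the lex-smallest maximum matching has 6 edges)
process left vertices in ascending order; for each, take the smallest-labelled available neighbour that still permits 6 edges overall, or leave it unmatched if none does
lex-smallest matching: {0-4, 1-5, 3-7, 11-6, 14-2, 16-12}

Lex-smallest maximum matching: {(0,4), (1,5), (3,7), (11,6), (14,2), (16,12)}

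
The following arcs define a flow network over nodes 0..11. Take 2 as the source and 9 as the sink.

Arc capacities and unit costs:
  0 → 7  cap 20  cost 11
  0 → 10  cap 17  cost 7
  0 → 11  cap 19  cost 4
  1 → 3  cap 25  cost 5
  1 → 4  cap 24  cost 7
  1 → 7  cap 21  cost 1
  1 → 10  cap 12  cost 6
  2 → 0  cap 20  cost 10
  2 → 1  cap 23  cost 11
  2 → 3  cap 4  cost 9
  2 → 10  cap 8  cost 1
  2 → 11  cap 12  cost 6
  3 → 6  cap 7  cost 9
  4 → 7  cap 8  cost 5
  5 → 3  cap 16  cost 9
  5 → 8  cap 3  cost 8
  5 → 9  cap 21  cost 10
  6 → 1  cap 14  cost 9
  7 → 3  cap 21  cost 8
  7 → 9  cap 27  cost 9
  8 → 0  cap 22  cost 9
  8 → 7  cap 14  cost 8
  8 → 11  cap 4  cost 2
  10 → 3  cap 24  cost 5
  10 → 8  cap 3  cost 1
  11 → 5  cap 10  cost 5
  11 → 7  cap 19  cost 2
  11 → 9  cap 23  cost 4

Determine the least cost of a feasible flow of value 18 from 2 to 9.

shortest-cost path #1: 2→10→8→11→9 push 3 @ unit cost 8 (adds 24)
shortest-cost path #2: 2→11→9 push 12 @ unit cost 10 (adds 120)
shortest-cost path #3: 2→0→11→9 push 3 @ unit cost 18 (adds 54)
total cost = 198

Minimum cost for 18 units: 198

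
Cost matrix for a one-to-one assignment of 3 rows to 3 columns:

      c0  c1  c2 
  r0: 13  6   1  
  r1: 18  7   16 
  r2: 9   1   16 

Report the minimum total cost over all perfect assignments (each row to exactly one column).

optimal assignment: row0→col2 (cost 1), row1→col1 (cost 7), row2→col0 (cost 9)
total = 1 + 7 + 9 = 17

Minimum assignment cost: 17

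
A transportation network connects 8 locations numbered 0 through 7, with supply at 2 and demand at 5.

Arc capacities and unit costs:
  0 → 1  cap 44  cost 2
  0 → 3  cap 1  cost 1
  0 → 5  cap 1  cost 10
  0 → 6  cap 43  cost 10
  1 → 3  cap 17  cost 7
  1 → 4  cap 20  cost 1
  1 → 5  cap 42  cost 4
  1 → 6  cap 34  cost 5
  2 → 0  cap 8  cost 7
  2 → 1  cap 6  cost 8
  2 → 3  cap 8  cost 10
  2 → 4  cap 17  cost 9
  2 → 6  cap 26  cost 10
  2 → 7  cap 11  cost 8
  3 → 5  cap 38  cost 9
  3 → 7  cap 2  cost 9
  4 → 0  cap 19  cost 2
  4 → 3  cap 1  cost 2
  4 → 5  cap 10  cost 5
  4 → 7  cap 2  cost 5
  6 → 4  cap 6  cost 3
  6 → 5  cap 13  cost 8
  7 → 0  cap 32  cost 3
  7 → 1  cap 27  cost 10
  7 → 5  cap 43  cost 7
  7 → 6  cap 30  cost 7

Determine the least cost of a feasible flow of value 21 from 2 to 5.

shortest-cost path #1: 2→1→5 push 6 @ unit cost 12 (adds 72)
shortest-cost path #2: 2→0→1→5 push 8 @ unit cost 13 (adds 104)
shortest-cost path #3: 2→4→5 push 7 @ unit cost 14 (adds 98)
total cost = 274

Minimum cost for 21 units: 274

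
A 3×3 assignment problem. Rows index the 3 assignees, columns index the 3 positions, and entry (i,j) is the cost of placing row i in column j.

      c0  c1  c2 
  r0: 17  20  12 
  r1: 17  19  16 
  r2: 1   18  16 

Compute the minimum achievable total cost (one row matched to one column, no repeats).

Minimum assignment cost: 32

optimal assignment: row0→col2 (cost 12), row1→col1 (cost 19), row2→col0 (cost 1)
total = 12 + 19 + 1 = 32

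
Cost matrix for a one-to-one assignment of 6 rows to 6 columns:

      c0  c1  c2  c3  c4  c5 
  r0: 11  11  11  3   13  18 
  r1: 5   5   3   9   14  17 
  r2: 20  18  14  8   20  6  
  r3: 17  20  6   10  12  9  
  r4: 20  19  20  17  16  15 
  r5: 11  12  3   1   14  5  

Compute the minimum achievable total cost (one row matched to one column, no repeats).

one of 2 optimal assignments: row0→col0 (cost 11), row1→col1 (cost 5), row2→col5 (cost 6), row3→col2 (cost 6), row4→col4 (cost 16), row5→col3 (cost 1)
total = 11 + 5 + 6 + 6 + 16 + 1 = 45

Minimum assignment cost: 45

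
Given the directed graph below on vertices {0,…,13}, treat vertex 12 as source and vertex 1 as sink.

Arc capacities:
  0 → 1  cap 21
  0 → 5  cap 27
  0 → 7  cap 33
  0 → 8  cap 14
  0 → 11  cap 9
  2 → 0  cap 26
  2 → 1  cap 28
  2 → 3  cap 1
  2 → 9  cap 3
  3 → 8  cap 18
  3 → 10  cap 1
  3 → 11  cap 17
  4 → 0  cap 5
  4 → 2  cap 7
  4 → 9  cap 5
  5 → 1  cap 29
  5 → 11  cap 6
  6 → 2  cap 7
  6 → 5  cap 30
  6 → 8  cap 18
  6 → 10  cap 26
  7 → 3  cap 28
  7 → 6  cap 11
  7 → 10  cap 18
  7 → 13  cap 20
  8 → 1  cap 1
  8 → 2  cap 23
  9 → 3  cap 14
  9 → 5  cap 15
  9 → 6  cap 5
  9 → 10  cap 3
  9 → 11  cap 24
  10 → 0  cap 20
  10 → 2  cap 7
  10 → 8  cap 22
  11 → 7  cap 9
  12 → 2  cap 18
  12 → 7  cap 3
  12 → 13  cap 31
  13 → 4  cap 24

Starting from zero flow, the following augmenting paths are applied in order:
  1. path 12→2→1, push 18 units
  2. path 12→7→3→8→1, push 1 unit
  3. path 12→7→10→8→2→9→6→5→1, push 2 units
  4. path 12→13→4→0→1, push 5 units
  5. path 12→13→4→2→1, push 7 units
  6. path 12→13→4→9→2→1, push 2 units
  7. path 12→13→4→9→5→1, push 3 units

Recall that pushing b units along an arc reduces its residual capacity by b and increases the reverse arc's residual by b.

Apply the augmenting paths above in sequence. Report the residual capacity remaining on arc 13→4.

Residual capacity of (13,4): 7

after path 1 (12→2→1, push 18): res(13,4)=24
after path 2 (12→7→3→8→1, push 1): res(13,4)=24
after path 3 (12→7→10→8→2→9→6→5→1, push 2): res(13,4)=24
after path 4 (12→13→4→0→1, push 5): res(13,4)=19
after path 5 (12→13→4→2→1, push 7): res(13,4)=12
after path 6 (12→13→4→9→2→1, push 2): res(13,4)=10
after path 7 (12→13→4→9→5→1, push 3): res(13,4)=7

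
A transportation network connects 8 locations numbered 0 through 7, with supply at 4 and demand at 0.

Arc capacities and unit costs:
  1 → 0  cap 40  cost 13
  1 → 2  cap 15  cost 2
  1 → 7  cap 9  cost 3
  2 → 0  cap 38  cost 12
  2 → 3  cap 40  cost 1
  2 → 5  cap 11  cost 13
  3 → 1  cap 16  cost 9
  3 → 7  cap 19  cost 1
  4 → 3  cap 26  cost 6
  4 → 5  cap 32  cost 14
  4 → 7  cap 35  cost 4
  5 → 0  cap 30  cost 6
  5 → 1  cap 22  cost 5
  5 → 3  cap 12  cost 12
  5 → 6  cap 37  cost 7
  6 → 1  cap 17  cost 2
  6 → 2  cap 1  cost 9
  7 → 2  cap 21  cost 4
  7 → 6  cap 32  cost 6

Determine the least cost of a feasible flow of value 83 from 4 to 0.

Minimum cost for 83 units: 1874

shortest-cost path #1: 4→5→0 push 30 @ unit cost 20 (adds 600)
shortest-cost path #2: 4→7→2→0 push 21 @ unit cost 20 (adds 420)
shortest-cost path #3: 4→7→6→1→0 push 14 @ unit cost 25 (adds 350)
shortest-cost path #4: 4→3→1→0 push 16 @ unit cost 28 (adds 448)
shortest-cost path #5: 4→3→7→6→1→0 push 2 @ unit cost 28 (adds 56)
total cost = 1874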